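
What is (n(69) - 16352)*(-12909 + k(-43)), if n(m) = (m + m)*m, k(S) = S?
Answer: 88462160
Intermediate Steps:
n(m) = 2*m² (n(m) = (2*m)*m = 2*m²)
(n(69) - 16352)*(-12909 + k(-43)) = (2*69² - 16352)*(-12909 - 43) = (2*4761 - 16352)*(-12952) = (9522 - 16352)*(-12952) = -6830*(-12952) = 88462160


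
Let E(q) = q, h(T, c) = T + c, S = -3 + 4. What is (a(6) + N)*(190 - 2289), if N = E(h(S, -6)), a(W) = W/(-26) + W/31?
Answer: 4260970/403 ≈ 10573.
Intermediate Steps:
S = 1
a(W) = -5*W/806 (a(W) = W*(-1/26) + W*(1/31) = -W/26 + W/31 = -5*W/806)
N = -5 (N = 1 - 6 = -5)
(a(6) + N)*(190 - 2289) = (-5/806*6 - 5)*(190 - 2289) = (-15/403 - 5)*(-2099) = -2030/403*(-2099) = 4260970/403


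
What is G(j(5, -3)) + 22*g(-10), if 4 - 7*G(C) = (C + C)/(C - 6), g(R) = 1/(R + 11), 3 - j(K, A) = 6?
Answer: 472/21 ≈ 22.476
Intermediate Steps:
j(K, A) = -3 (j(K, A) = 3 - 1*6 = 3 - 6 = -3)
g(R) = 1/(11 + R)
G(C) = 4/7 - 2*C/(7*(-6 + C)) (G(C) = 4/7 - (C + C)/(7*(C - 6)) = 4/7 - 2*C/(7*(-6 + C)))
G(j(5, -3)) + 22*g(-10) = 2*(-12 - 3)/(7*(-6 - 3)) + 22/(11 - 10) = (2/7)*(-15)/(-9) + 22/1 = (2/7)*(-⅑)*(-15) + 22*1 = 10/21 + 22 = 472/21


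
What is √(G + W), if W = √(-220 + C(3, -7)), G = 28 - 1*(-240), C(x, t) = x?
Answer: √(268 + I*√217) ≈ 16.377 + 0.4497*I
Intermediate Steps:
G = 268 (G = 28 + 240 = 268)
W = I*√217 (W = √(-220 + 3) = √(-217) = I*√217 ≈ 14.731*I)
√(G + W) = √(268 + I*√217)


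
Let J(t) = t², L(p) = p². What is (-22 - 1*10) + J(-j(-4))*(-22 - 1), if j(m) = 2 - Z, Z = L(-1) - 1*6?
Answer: -1159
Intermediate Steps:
Z = -5 (Z = (-1)² - 1*6 = 1 - 6 = -5)
j(m) = 7 (j(m) = 2 - 1*(-5) = 2 + 5 = 7)
(-22 - 1*10) + J(-j(-4))*(-22 - 1) = (-22 - 1*10) + (-1*7)²*(-22 - 1) = (-22 - 10) + (-7)²*(-23) = -32 + 49*(-23) = -32 - 1127 = -1159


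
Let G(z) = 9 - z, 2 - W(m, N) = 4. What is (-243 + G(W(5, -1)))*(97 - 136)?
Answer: 9048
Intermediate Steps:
W(m, N) = -2 (W(m, N) = 2 - 1*4 = 2 - 4 = -2)
(-243 + G(W(5, -1)))*(97 - 136) = (-243 + (9 - 1*(-2)))*(97 - 136) = (-243 + (9 + 2))*(-39) = (-243 + 11)*(-39) = -232*(-39) = 9048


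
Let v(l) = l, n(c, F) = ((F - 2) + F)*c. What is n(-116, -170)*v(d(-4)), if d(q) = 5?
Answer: 198360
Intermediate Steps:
n(c, F) = c*(-2 + 2*F) (n(c, F) = ((-2 + F) + F)*c = (-2 + 2*F)*c = c*(-2 + 2*F))
n(-116, -170)*v(d(-4)) = (2*(-116)*(-1 - 170))*5 = (2*(-116)*(-171))*5 = 39672*5 = 198360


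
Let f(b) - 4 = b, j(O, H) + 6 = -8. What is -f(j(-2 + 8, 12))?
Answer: 10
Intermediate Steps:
j(O, H) = -14 (j(O, H) = -6 - 8 = -14)
f(b) = 4 + b
-f(j(-2 + 8, 12)) = -(4 - 14) = -1*(-10) = 10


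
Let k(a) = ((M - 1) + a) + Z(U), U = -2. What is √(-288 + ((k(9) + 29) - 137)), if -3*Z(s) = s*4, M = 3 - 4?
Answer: I*√3477/3 ≈ 19.655*I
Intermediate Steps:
M = -1
Z(s) = -4*s/3 (Z(s) = -s*4/3 = -4*s/3)
k(a) = ⅔ + a (k(a) = ((-1 - 1) + a) - 4/3*(-2) = (-2 + a) + 8/3 = ⅔ + a)
√(-288 + ((k(9) + 29) - 137)) = √(-288 + (((⅔ + 9) + 29) - 137)) = √(-288 + ((29/3 + 29) - 137)) = √(-288 + (116/3 - 137)) = √(-288 - 295/3) = √(-1159/3) = I*√3477/3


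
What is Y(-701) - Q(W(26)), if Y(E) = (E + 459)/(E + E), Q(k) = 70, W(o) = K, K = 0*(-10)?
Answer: -48949/701 ≈ -69.827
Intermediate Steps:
K = 0
W(o) = 0
Y(E) = (459 + E)/(2*E) (Y(E) = (459 + E)/((2*E)) = (459 + E)*(1/(2*E)) = (459 + E)/(2*E))
Y(-701) - Q(W(26)) = (½)*(459 - 701)/(-701) - 1*70 = (½)*(-1/701)*(-242) - 70 = 121/701 - 70 = -48949/701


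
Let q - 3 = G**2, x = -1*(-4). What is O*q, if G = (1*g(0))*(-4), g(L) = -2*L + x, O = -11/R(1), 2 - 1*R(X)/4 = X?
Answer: -2849/4 ≈ -712.25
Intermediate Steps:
R(X) = 8 - 4*X
x = 4
O = -11/4 (O = -11/(8 - 4*1) = -11/(8 - 4) = -11/4 ≈ -2.7500)
g(L) = 4 - 2*L (g(L) = -2*L + 4 = 4 - 2*L)
G = -16 (G = (1*(4 - 2*0))*(-4) = (1*(4 + 0))*(-4) = (1*4)*(-4) = 4*(-4) = -16)
q = 259 (q = 3 + (-16)**2 = 3 + 256 = 259)
O*q = -11/4*259 = -2849/4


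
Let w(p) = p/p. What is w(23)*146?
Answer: 146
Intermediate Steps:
w(p) = 1
w(23)*146 = 1*146 = 146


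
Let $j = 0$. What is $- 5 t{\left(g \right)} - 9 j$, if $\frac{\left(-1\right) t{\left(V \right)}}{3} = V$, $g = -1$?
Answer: $-15$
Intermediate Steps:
$t{\left(V \right)} = - 3 V$
$- 5 t{\left(g \right)} - 9 j = - 5 \left(\left(-3\right) \left(-1\right)\right) - 0 = \left(-5\right) 3 + 0 = -15 + 0 = -15$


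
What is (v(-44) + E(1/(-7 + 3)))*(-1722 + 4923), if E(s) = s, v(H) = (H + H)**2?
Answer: 99150975/4 ≈ 2.4788e+7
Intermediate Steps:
v(H) = 4*H**2 (v(H) = (2*H)**2 = 4*H**2)
(v(-44) + E(1/(-7 + 3)))*(-1722 + 4923) = (4*(-44)**2 + 1/(-7 + 3))*(-1722 + 4923) = (4*1936 + 1/(-4))*3201 = (7744 - 1/4)*3201 = (30975/4)*3201 = 99150975/4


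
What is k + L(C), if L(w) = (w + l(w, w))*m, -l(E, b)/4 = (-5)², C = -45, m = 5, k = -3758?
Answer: -4483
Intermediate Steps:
l(E, b) = -100 (l(E, b) = -4*(-5)² = -4*25 = -100)
L(w) = -500 + 5*w (L(w) = (w - 100)*5 = (-100 + w)*5 = -500 + 5*w)
k + L(C) = -3758 + (-500 + 5*(-45)) = -3758 + (-500 - 225) = -3758 - 725 = -4483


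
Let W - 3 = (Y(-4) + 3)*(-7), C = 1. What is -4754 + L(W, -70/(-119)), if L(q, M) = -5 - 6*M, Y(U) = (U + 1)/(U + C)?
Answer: -80963/17 ≈ -4762.5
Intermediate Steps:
Y(U) = 1 (Y(U) = (U + 1)/(U + 1) = (1 + U)/(1 + U) = 1)
W = -25 (W = 3 + (1 + 3)*(-7) = 3 + 4*(-7) = 3 - 28 = -25)
-4754 + L(W, -70/(-119)) = -4754 + (-5 - (-420)/(-119)) = -4754 + (-5 - (-420)*(-1)/119) = -4754 + (-5 - 6*10/17) = -4754 + (-5 - 60/17) = -4754 - 145/17 = -80963/17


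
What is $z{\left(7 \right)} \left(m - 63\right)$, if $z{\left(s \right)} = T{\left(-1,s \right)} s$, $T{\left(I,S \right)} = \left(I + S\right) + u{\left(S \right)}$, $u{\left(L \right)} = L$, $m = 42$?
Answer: $-1911$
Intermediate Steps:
$T{\left(I,S \right)} = I + 2 S$ ($T{\left(I,S \right)} = \left(I + S\right) + S = I + 2 S$)
$z{\left(s \right)} = s \left(-1 + 2 s\right)$ ($z{\left(s \right)} = \left(-1 + 2 s\right) s = s \left(-1 + 2 s\right)$)
$z{\left(7 \right)} \left(m - 63\right) = 7 \left(-1 + 2 \cdot 7\right) \left(42 - 63\right) = 7 \left(-1 + 14\right) \left(-21\right) = 7 \cdot 13 \left(-21\right) = 91 \left(-21\right) = -1911$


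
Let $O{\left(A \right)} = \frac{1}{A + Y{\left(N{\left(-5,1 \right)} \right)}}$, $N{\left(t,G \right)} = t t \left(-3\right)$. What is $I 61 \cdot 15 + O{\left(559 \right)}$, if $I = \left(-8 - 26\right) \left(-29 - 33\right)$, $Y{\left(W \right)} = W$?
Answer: $\frac{933548881}{484} \approx 1.9288 \cdot 10^{6}$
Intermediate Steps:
$N{\left(t,G \right)} = - 3 t^{2}$ ($N{\left(t,G \right)} = t^{2} \left(-3\right) = - 3 t^{2}$)
$O{\left(A \right)} = \frac{1}{-75 + A}$ ($O{\left(A \right)} = \frac{1}{A - 3 \left(-5\right)^{2}} = \frac{1}{A - 75} = \frac{1}{-75 + A}$)
$I = 2108$ ($I = \left(-34\right) \left(-62\right) = 2108$)
$I 61 \cdot 15 + O{\left(559 \right)} = 2108 \cdot 61 \cdot 15 + \frac{1}{-75 + 559} = 128588 \cdot 15 + \frac{1}{484} = 1928820 + \frac{1}{484} = \frac{933548881}{484}$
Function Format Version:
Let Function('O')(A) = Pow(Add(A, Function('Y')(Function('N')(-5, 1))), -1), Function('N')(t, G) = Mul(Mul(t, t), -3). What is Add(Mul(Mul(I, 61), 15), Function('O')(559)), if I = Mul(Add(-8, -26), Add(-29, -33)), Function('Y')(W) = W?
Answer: Rational(933548881, 484) ≈ 1.9288e+6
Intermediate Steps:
Function('N')(t, G) = Mul(-3, Pow(t, 2)) (Function('N')(t, G) = Mul(Pow(t, 2), -3) = Mul(-3, Pow(t, 2)))
Function('O')(A) = Pow(Add(-75, A), -1) (Function('O')(A) = Pow(Add(A, Mul(-3, Pow(-5, 2))), -1) = Pow(Add(A, Mul(-3, 25)), -1) = Pow(Add(A, -75), -1) = Pow(Add(-75, A), -1))
I = 2108 (I = Mul(-34, -62) = 2108)
Add(Mul(Mul(I, 61), 15), Function('O')(559)) = Add(Mul(Mul(2108, 61), 15), Pow(Add(-75, 559), -1)) = Add(Mul(128588, 15), Pow(484, -1)) = Add(1928820, Rational(1, 484)) = Rational(933548881, 484)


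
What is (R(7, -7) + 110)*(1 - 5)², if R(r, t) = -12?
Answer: 1568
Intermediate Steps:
(R(7, -7) + 110)*(1 - 5)² = (-12 + 110)*(1 - 5)² = 98*(-4)² = 98*16 = 1568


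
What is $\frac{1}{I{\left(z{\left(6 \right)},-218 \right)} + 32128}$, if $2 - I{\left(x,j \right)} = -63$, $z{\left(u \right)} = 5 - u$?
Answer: $\frac{1}{32193} \approx 3.1063 \cdot 10^{-5}$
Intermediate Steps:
$I{\left(x,j \right)} = 65$ ($I{\left(x,j \right)} = 2 - -63 = 2 + 63 = 65$)
$\frac{1}{I{\left(z{\left(6 \right)},-218 \right)} + 32128} = \frac{1}{65 + 32128} = \frac{1}{32193}$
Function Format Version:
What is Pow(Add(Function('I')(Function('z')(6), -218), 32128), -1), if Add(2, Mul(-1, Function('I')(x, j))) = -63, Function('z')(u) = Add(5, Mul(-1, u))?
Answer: Rational(1, 32193) ≈ 3.1063e-5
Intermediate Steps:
Function('I')(x, j) = 65 (Function('I')(x, j) = Add(2, Mul(-1, -63)) = Add(2, 63) = 65)
Pow(Add(Function('I')(Function('z')(6), -218), 32128), -1) = Pow(Add(65, 32128), -1) = Pow(32193, -1) = Rational(1, 32193)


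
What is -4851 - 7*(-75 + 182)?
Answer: -5600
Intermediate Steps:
-4851 - 7*(-75 + 182) = -4851 - 7*107 = -4851 - 1*749 = -4851 - 749 = -5600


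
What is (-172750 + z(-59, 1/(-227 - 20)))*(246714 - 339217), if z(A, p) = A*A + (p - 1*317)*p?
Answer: 955264986754863/61009 ≈ 1.5658e+10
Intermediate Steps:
z(A, p) = A² + p*(-317 + p) (z(A, p) = A² + (p - 317)*p = A² + (-317 + p)*p = A² + p*(-317 + p))
(-172750 + z(-59, 1/(-227 - 20)))*(246714 - 339217) = (-172750 + ((-59)² + (1/(-227 - 20))² - 317/(-227 - 20)))*(246714 - 339217) = (-172750 + (3481 + (1/(-247))² - 317/(-247)))*(-92503) = (-172750 + (3481 + (-1/247)² - 317*(-1/247)))*(-92503) = (-172750 + (3481 + 1/61009 + 317/247))*(-92503) = (-172750 + 212450629/61009)*(-92503) = -10326854121/61009*(-92503) = 955264986754863/61009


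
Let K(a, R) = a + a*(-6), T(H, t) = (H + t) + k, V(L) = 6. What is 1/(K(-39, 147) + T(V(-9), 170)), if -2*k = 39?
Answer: 2/703 ≈ 0.0028450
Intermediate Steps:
k = -39/2 (k = -½*39 = -39/2 ≈ -19.500)
T(H, t) = -39/2 + H + t (T(H, t) = (H + t) - 39/2 = -39/2 + H + t)
K(a, R) = -5*a (K(a, R) = a - 6*a = -5*a)
1/(K(-39, 147) + T(V(-9), 170)) = 1/(-5*(-39) + (-39/2 + 6 + 170)) = 1/(195 + 313/2) = 1/(703/2) = 2/703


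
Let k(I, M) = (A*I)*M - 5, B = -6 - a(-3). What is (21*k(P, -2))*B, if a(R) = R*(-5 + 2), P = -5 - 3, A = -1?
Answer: 6615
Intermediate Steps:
P = -8
a(R) = -3*R (a(R) = R*(-3) = -3*R)
B = -15 (B = -6 - (-3)*(-3) = -6 - 1*9 = -6 - 9 = -15)
k(I, M) = -5 - I*M (k(I, M) = (-I)*M - 5 = -I*M - 5 = -5 - I*M)
(21*k(P, -2))*B = (21*(-5 - 1*(-8)*(-2)))*(-15) = (21*(-5 - 16))*(-15) = (21*(-21))*(-15) = -441*(-15) = 6615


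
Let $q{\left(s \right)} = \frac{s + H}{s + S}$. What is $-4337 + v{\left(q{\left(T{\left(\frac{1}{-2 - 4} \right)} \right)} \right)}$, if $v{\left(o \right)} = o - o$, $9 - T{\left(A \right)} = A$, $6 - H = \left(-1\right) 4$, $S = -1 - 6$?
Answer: $-4337$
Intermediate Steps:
$S = -7$ ($S = -1 - 6 = -7$)
$H = 10$ ($H = 6 - \left(-1\right) 4 = 6 - -4 = 6 + 4 = 10$)
$T{\left(A \right)} = 9 - A$
$q{\left(s \right)} = \frac{10 + s}{-7 + s}$ ($q{\left(s \right)} = \frac{s + 10}{s - 7} = \frac{10 + s}{-7 + s}$)
$v{\left(o \right)} = 0$
$-4337 + v{\left(q{\left(T{\left(\frac{1}{-2 - 4} \right)} \right)} \right)} = -4337 + 0 = -4337$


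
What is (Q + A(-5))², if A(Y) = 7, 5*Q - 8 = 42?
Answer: 289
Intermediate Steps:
Q = 10 (Q = 8/5 + (⅕)*42 = 8/5 + 42/5 = 10)
(Q + A(-5))² = (10 + 7)² = 17² = 289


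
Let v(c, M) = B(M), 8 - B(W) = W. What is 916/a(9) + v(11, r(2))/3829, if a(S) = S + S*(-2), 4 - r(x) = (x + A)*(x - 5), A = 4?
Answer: -501070/4923 ≈ -101.78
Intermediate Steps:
B(W) = 8 - W
r(x) = 4 - (-5 + x)*(4 + x) (r(x) = 4 - (x + 4)*(x - 5) = 4 - (4 + x)*(-5 + x) = 4 - (-5 + x)*(4 + x))
a(S) = -S (a(S) = S - 2*S = -S)
v(c, M) = 8 - M
916/a(9) + v(11, r(2))/3829 = 916/((-1*9)) + (8 - (24 + 2 - 1*2²))/3829 = 916/(-9) + (8 - (24 + 2 - 1*4))*(1/3829) = 916*(-⅑) + (8 - (24 + 2 - 4))*(1/3829) = -916/9 + (8 - 1*22)*(1/3829) = -916/9 + (8 - 22)*(1/3829) = -916/9 - 14*1/3829 = -916/9 - 2/547 = -501070/4923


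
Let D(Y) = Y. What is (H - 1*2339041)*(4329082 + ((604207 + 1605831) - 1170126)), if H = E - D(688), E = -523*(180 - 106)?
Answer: -12769781768414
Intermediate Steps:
E = -38702 (E = -523*74 = -38702)
H = -39390 (H = -38702 - 1*688 = -38702 - 688 = -39390)
(H - 1*2339041)*(4329082 + ((604207 + 1605831) - 1170126)) = (-39390 - 1*2339041)*(4329082 + ((604207 + 1605831) - 1170126)) = (-39390 - 2339041)*(4329082 + (2210038 - 1170126)) = -2378431*(4329082 + 1039912) = -2378431*5368994 = -12769781768414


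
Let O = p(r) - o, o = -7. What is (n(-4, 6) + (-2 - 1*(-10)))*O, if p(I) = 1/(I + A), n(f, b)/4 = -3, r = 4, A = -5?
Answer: -24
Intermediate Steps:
n(f, b) = -12 (n(f, b) = 4*(-3) = -12)
p(I) = 1/(-5 + I) (p(I) = 1/(I - 5) = 1/(-5 + I))
O = 6 (O = 1/(-5 + 4) - 1*(-7) = 1/(-1) + 7 = -1 + 7 = 6)
(n(-4, 6) + (-2 - 1*(-10)))*O = (-12 + (-2 - 1*(-10)))*6 = (-12 + (-2 + 10))*6 = (-12 + 8)*6 = -4*6 = -24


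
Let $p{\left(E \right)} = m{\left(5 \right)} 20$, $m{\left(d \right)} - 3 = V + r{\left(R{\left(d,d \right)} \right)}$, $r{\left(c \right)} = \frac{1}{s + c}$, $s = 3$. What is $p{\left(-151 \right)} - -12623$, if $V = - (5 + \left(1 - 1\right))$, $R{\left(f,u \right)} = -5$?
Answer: $12573$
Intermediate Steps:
$r{\left(c \right)} = \frac{1}{3 + c}$
$V = -5$ ($V = - (5 + \left(1 - 1\right)) = - (5 + 0) = \left(-1\right) 5 = -5$)
$m{\left(d \right)} = - \frac{5}{2}$ ($m{\left(d \right)} = 3 - \left(5 - \frac{1}{3 - 5}\right) = 3 - \left(5 - \frac{1}{-2}\right) = 3 - \frac{11}{2} = - \frac{5}{2}$)
$p{\left(E \right)} = -50$ ($p{\left(E \right)} = \left(- \frac{5}{2}\right) 20 = -50$)
$p{\left(-151 \right)} - -12623 = -50 - -12623 = -50 + 12623 = 12573$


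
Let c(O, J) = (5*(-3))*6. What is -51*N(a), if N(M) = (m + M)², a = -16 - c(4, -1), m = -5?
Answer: -242811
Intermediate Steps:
c(O, J) = -90 (c(O, J) = -15*6 = -90)
a = 74 (a = -16 - 1*(-90) = -16 + 90 = 74)
N(M) = (-5 + M)²
-51*N(a) = -51*(-5 + 74)² = -51*69² = -51*4761 = -242811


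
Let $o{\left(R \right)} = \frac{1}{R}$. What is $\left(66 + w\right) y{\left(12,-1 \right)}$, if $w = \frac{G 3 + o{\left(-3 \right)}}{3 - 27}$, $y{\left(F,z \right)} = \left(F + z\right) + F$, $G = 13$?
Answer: $\frac{26657}{18} \approx 1480.9$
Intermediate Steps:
$y{\left(F,z \right)} = z + 2 F$
$w = - \frac{29}{18}$ ($w = \frac{13 \cdot 3 + \frac{1}{-3}}{3 - 27} = \frac{39 - \frac{1}{3}}{-24} = \frac{116}{3} \left(- \frac{1}{24}\right) = - \frac{29}{18} \approx -1.6111$)
$\left(66 + w\right) y{\left(12,-1 \right)} = \left(66 - \frac{29}{18}\right) \left(-1 + 2 \cdot 12\right) = \frac{1159 \left(-1 + 24\right)}{18} = \frac{1159}{18} \cdot 23 = \frac{26657}{18}$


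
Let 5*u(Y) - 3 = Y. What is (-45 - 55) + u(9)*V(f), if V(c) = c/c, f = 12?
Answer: -488/5 ≈ -97.600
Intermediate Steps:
u(Y) = 3/5 + Y/5
V(c) = 1
(-45 - 55) + u(9)*V(f) = (-45 - 55) + (3/5 + (1/5)*9)*1 = -100 + (3/5 + 9/5)*1 = -100 + (12/5)*1 = -100 + 12/5 = -488/5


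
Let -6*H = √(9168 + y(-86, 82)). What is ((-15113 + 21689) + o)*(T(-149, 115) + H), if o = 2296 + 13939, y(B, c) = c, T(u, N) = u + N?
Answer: -775574 - 114055*√370/6 ≈ -1.1412e+6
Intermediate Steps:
T(u, N) = N + u
o = 16235
H = -5*√370/6 (H = -√(9168 + 82)/6 = -5*√370/6 ≈ -16.029)
((-15113 + 21689) + o)*(T(-149, 115) + H) = ((-15113 + 21689) + 16235)*((115 - 149) - 5*√370/6) = (6576 + 16235)*(-34 - 5*√370/6) = 22811*(-34 - 5*√370/6) = -775574 - 114055*√370/6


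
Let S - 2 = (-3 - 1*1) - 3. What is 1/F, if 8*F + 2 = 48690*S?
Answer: -2/60863 ≈ -3.2861e-5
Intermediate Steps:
S = -5 (S = 2 + ((-3 - 1*1) - 3) = 2 + ((-3 - 1) - 3) = 2 + (-4 - 3) = 2 - 7 = -5)
F = -60863/2 (F = -1/4 + (48690*(-5))/8 = -1/4 + (1/8)*(-243450) = -1/4 - 121725/4 = -60863/2 ≈ -30432.)
1/F = 1/(-60863/2) = -2/60863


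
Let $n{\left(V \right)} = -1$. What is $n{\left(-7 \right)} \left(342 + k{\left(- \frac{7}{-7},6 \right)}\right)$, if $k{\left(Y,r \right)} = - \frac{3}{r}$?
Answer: $- \frac{683}{2} \approx -341.5$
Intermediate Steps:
$n{\left(-7 \right)} \left(342 + k{\left(- \frac{7}{-7},6 \right)}\right) = - (342 - \frac{3}{6}) = - (342 - \frac{1}{2}) = \left(-1\right) \frac{683}{2} = - \frac{683}{2}$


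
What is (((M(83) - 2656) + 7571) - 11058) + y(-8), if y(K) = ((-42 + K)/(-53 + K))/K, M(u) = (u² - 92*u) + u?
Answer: -1660933/244 ≈ -6807.1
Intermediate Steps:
M(u) = u² - 91*u
y(K) = (-42 + K)/(K*(-53 + K)) (y(K) = ((-42 + K)/(-53 + K))/K = (-42 + K)/(K*(-53 + K)))
(((M(83) - 2656) + 7571) - 11058) + y(-8) = (((83*(-91 + 83) - 2656) + 7571) - 11058) + (-42 - 8)/((-8)*(-53 - 8)) = (((83*(-8) - 2656) + 7571) - 11058) - ⅛*(-50)/(-61) = (((-664 - 2656) + 7571) - 11058) - ⅛*(-1/61)*(-50) = ((-3320 + 7571) - 11058) - 25/244 = (4251 - 11058) - 25/244 = -6807 - 25/244 = -1660933/244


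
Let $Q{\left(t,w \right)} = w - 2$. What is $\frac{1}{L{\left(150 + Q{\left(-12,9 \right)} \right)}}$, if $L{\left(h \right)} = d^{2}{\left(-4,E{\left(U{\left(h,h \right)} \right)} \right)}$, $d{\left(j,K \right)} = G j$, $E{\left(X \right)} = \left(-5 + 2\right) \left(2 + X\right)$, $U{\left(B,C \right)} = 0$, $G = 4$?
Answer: $\frac{1}{256} \approx 0.0039063$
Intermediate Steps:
$Q{\left(t,w \right)} = -2 + w$ ($Q{\left(t,w \right)} = w - 2 = -2 + w$)
$E{\left(X \right)} = -6 - 3 X$ ($E{\left(X \right)} = - 3 \left(2 + X\right) = -6 - 3 X$)
$d{\left(j,K \right)} = 4 j$
$L{\left(h \right)} = 256$ ($L{\left(h \right)} = \left(4 \left(-4\right)\right)^{2} = \left(-16\right)^{2} = 256$)
$\frac{1}{L{\left(150 + Q{\left(-12,9 \right)} \right)}} = \frac{1}{256}$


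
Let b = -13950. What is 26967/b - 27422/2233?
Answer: -147584737/10383450 ≈ -14.213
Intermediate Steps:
26967/b - 27422/2233 = 26967/(-13950) - 27422/2233 = 26967*(-1/13950) - 27422*1/2233 = -8989/4650 - 27422/2233 = -147584737/10383450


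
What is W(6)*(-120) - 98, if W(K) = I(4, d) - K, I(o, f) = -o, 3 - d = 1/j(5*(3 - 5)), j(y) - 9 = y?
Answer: 1102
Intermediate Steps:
j(y) = 9 + y
d = 4 (d = 3 - 1/(9 + 5*(3 - 5)) = 3 - 1/(9 + 5*(-2)) = 3 - 1/(9 - 10) = 3 - 1/(-1) = 3 - 1*(-1) = 3 + 1 = 4)
W(K) = -4 - K (W(K) = -1*4 - K = -4 - K)
W(6)*(-120) - 98 = (-4 - 1*6)*(-120) - 98 = (-4 - 6)*(-120) - 98 = -10*(-120) - 98 = 1200 - 98 = 1102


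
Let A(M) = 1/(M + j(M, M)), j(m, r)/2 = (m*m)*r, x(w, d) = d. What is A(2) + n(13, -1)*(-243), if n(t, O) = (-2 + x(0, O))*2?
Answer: 26245/18 ≈ 1458.1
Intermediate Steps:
j(m, r) = 2*r*m**2 (j(m, r) = 2*((m*m)*r) = 2*(m**2*r) = 2*(r*m**2) = 2*r*m**2)
A(M) = 1/(M + 2*M**3) (A(M) = 1/(M + 2*M*M**2) = 1/(M + 2*M**3))
n(t, O) = -4 + 2*O (n(t, O) = (-2 + O)*2 = -4 + 2*O)
A(2) + n(13, -1)*(-243) = 1/(2 + 2*2**3) + (-4 + 2*(-1))*(-243) = 1/(2 + 2*8) + (-4 - 2)*(-243) = 1/(2 + 16) - 6*(-243) = 1/18 + 1458 = 26245/18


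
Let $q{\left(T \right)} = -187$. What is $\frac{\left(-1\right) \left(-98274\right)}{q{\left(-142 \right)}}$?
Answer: $- \frac{8934}{17} \approx -525.53$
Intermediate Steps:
$\frac{\left(-1\right) \left(-98274\right)}{q{\left(-142 \right)}} = \frac{\left(-1\right) \left(-98274\right)}{-187} = 98274 \left(- \frac{1}{187}\right) = - \frac{8934}{17}$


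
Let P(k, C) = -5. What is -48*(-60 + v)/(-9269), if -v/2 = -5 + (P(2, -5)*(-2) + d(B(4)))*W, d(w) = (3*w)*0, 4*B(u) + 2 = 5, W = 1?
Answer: -3360/9269 ≈ -0.36250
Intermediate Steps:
B(u) = ¾ (B(u) = -½ + (¼)*5 = -½ + 5/4 = ¾)
d(w) = 0
v = -10 (v = -2*(-5 + (-5*(-2) + 0)*1) = -2*(-5 + (10 + 0)*1) = -2*(-5 + 10*1) = -2*(-5 + 10) = -2*5 = -10)
-48*(-60 + v)/(-9269) = -48*(-60 - 10)/(-9269) = -48*(-70)*(-1/9269) = 3360*(-1/9269) = -3360/9269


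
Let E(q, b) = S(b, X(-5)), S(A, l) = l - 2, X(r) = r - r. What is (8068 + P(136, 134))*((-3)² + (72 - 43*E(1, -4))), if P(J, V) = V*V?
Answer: 4346008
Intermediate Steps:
X(r) = 0
S(A, l) = -2 + l
P(J, V) = V²
E(q, b) = -2 (E(q, b) = -2 + 0 = -2)
(8068 + P(136, 134))*((-3)² + (72 - 43*E(1, -4))) = (8068 + 134²)*((-3)² + (72 - 43*(-2))) = (8068 + 17956)*(9 + (72 + 86)) = 26024*(9 + 158) = 26024*167 = 4346008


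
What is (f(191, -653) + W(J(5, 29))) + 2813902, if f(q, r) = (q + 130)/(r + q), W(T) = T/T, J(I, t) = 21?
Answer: 433340955/154 ≈ 2.8139e+6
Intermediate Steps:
W(T) = 1
f(q, r) = (130 + q)/(q + r)
(f(191, -653) + W(J(5, 29))) + 2813902 = ((130 + 191)/(191 - 653) + 1) + 2813902 = (321/(-462) + 1) + 2813902 = (-1/462*321 + 1) + 2813902 = (-107/154 + 1) + 2813902 = 47/154 + 2813902 = 433340955/154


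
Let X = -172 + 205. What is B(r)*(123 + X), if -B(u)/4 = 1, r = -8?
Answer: -624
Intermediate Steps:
B(u) = -4 (B(u) = -4*1 = -4)
X = 33
B(r)*(123 + X) = -4*(123 + 33) = -4*156 = -624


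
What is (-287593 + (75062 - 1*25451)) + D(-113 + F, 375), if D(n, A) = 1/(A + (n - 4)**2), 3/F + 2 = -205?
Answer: -15938808985921/66974851 ≈ -2.3798e+5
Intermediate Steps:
F = -1/69 (F = 3/(-2 - 205) = 3/(-207) = 3*(-1/207) = -1/69 ≈ -0.014493)
D(n, A) = 1/(A + (-4 + n)**2)
(-287593 + (75062 - 1*25451)) + D(-113 + F, 375) = (-287593 + (75062 - 1*25451)) + 1/(375 + (-4 + (-113 - 1/69))**2) = (-287593 + (75062 - 25451)) + 1/(375 + (-4 - 7798/69)**2) = (-287593 + 49611) + 1/(375 + (-8074/69)**2) = -237982 + 1/(375 + 65189476/4761) = -237982 + 1/(66974851/4761) = -237982 + 4761/66974851 = -15938808985921/66974851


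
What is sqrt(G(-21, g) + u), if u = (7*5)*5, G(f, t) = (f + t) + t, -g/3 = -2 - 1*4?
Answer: sqrt(190) ≈ 13.784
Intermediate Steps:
g = 18 (g = -3*(-2 - 1*4) = -3*(-2 - 4) = -3*(-6) = 18)
G(f, t) = f + 2*t
u = 175 (u = 35*5 = 175)
sqrt(G(-21, g) + u) = sqrt((-21 + 2*18) + 175) = sqrt((-21 + 36) + 175) = sqrt(15 + 175) = sqrt(190)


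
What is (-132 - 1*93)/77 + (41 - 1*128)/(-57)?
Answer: -2042/1463 ≈ -1.3958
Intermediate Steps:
(-132 - 1*93)/77 + (41 - 1*128)/(-57) = (-132 - 93)*(1/77) + (41 - 128)*(-1/57) = -225*1/77 - 87*(-1/57) = -225/77 + 29/19 = -2042/1463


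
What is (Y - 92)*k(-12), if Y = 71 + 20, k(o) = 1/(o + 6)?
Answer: ⅙ ≈ 0.16667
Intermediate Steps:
k(o) = 1/(6 + o)
Y = 91
(Y - 92)*k(-12) = (91 - 92)/(6 - 12) = -1/(-6) = -1*(-⅙) = ⅙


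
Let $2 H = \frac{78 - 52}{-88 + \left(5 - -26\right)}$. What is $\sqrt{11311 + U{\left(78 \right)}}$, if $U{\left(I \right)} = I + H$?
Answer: $\frac{2 \sqrt{9250530}}{57} \approx 106.72$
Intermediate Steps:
$H = - \frac{13}{57}$ ($H = \frac{\left(78 - 52\right) \frac{1}{-88 + \left(5 - -26\right)}}{2} = \frac{26 \frac{1}{-88 + \left(5 + 26\right)}}{2} = \frac{26 \frac{1}{-88 + 31}}{2} = \frac{26 \frac{1}{-57}}{2} = \frac{26 \left(- \frac{1}{57}\right)}{2} = \frac{1}{2} \left(- \frac{26}{57}\right) = - \frac{13}{57} \approx -0.22807$)
$U{\left(I \right)} = - \frac{13}{57} + I$ ($U{\left(I \right)} = I - \frac{13}{57} = - \frac{13}{57} + I$)
$\sqrt{11311 + U{\left(78 \right)}} = \sqrt{11311 + \left(- \frac{13}{57} + 78\right)} = \sqrt{11311 + \frac{4433}{57}} = \sqrt{\frac{649160}{57}} = \frac{2 \sqrt{9250530}}{57}$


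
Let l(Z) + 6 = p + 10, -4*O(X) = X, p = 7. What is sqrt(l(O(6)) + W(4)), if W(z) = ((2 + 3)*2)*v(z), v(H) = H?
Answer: sqrt(51) ≈ 7.1414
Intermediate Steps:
O(X) = -X/4
W(z) = 10*z (W(z) = ((2 + 3)*2)*z = (5*2)*z = 10*z)
l(Z) = 11 (l(Z) = -6 + (7 + 10) = -6 + 17 = 11)
sqrt(l(O(6)) + W(4)) = sqrt(11 + 10*4) = sqrt(11 + 40) = sqrt(51)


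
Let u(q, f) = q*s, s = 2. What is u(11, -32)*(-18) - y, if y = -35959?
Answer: 35563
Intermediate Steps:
u(q, f) = 2*q (u(q, f) = q*2 = 2*q)
u(11, -32)*(-18) - y = (2*11)*(-18) - 1*(-35959) = 22*(-18) + 35959 = -396 + 35959 = 35563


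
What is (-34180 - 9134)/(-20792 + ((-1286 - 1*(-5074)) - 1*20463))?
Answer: 14438/12489 ≈ 1.1561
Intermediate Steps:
(-34180 - 9134)/(-20792 + ((-1286 - 1*(-5074)) - 1*20463)) = -43314/(-20792 + ((-1286 + 5074) - 20463)) = -43314/(-20792 + (3788 - 20463)) = -43314/(-20792 - 16675) = -43314/(-37467) = -43314*(-1/37467) = 14438/12489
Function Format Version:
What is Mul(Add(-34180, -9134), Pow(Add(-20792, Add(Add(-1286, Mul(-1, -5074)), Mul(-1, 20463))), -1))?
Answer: Rational(14438, 12489) ≈ 1.1561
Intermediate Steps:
Mul(Add(-34180, -9134), Pow(Add(-20792, Add(Add(-1286, Mul(-1, -5074)), Mul(-1, 20463))), -1)) = Mul(-43314, Pow(Add(-20792, Add(Add(-1286, 5074), -20463)), -1)) = Mul(-43314, Pow(Add(-20792, Add(3788, -20463)), -1)) = Mul(-43314, Pow(Add(-20792, -16675), -1)) = Mul(-43314, Pow(-37467, -1)) = Mul(-43314, Rational(-1, 37467)) = Rational(14438, 12489)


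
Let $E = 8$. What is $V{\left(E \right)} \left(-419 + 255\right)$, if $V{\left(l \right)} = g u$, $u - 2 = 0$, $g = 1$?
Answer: $-328$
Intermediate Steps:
$u = 2$ ($u = 2 + 0 = 2$)
$V{\left(l \right)} = 2$ ($V{\left(l \right)} = 1 \cdot 2 = 2$)
$V{\left(E \right)} \left(-419 + 255\right) = 2 \left(-419 + 255\right) = 2 \left(-164\right) = -328$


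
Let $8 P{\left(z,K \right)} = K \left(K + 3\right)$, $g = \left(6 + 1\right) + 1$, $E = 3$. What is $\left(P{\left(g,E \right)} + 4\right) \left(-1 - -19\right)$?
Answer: $\frac{225}{2} \approx 112.5$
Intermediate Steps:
$g = 8$ ($g = 7 + 1 = 8$)
$P{\left(z,K \right)} = \frac{K \left(3 + K\right)}{8}$ ($P{\left(z,K \right)} = \frac{K \left(K + 3\right)}{8} = \frac{K \left(3 + K\right)}{8}$)
$\left(P{\left(g,E \right)} + 4\right) \left(-1 - -19\right) = \left(\frac{1}{8} \cdot 3 \left(3 + 3\right) + 4\right) \left(-1 - -19\right) = \left(\frac{1}{8} \cdot 3 \cdot 6 + 4\right) \left(-1 + 19\right) = \left(\frac{9}{4} + 4\right) 18 = \frac{25}{4} \cdot 18 = \frac{225}{2}$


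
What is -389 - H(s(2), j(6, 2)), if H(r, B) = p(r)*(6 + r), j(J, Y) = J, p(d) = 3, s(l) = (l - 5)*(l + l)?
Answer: -371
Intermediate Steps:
s(l) = 2*l*(-5 + l) (s(l) = (-5 + l)*(2*l) = 2*l*(-5 + l))
H(r, B) = 18 + 3*r (H(r, B) = 3*(6 + r) = 18 + 3*r)
-389 - H(s(2), j(6, 2)) = -389 - (18 + 3*(2*2*(-5 + 2))) = -389 - (18 + 3*(2*2*(-3))) = -389 - (18 + 3*(-12)) = -389 - (18 - 36) = -389 - 1*(-18) = -389 + 18 = -371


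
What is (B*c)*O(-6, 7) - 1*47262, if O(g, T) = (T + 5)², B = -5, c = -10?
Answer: -40062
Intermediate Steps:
O(g, T) = (5 + T)²
(B*c)*O(-6, 7) - 1*47262 = (-5*(-10))*(5 + 7)² - 1*47262 = 50*12² - 47262 = 50*144 - 47262 = 7200 - 47262 = -40062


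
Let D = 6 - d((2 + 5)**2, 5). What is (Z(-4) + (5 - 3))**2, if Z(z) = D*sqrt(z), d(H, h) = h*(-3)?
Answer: -1760 + 168*I ≈ -1760.0 + 168.0*I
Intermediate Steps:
d(H, h) = -3*h
D = 21 (D = 6 - (-3)*5 = 6 - 1*(-15) = 6 + 15 = 21)
Z(z) = 21*sqrt(z)
(Z(-4) + (5 - 3))**2 = (21*sqrt(-4) + (5 - 3))**2 = (21*(2*I) + 2)**2 = (42*I + 2)**2 = (2 + 42*I)**2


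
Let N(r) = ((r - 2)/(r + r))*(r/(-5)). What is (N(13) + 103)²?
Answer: 1038361/100 ≈ 10384.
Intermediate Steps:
N(r) = ⅕ - r/10 (N(r) = ((-2 + r)/((2*r)))*(r*(-⅕)) = ((-2 + r)*(1/(2*r)))*(-r/5) = ((-2 + r)/(2*r))*(-r/5) = ⅕ - r/10)
(N(13) + 103)² = ((⅕ - ⅒*13) + 103)² = ((⅕ - 13/10) + 103)² = (-11/10 + 103)² = (1019/10)² = 1038361/100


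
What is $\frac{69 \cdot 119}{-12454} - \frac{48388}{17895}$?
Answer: $- \frac{749559997}{222864330} \approx -3.3633$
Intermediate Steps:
$\frac{69 \cdot 119}{-12454} - \frac{48388}{17895} = 8211 \left(- \frac{1}{12454}\right) - \frac{48388}{17895} = - \frac{8211}{12454} - \frac{48388}{17895} = - \frac{749559997}{222864330}$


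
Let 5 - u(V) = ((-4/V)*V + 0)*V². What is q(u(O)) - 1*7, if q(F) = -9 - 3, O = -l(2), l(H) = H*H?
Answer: -19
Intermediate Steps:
l(H) = H²
O = -4 (O = -1*2² = -1*4 = -4)
u(V) = 5 + 4*V² (u(V) = 5 - ((-4/V)*V + 0)*V² = 5 - (-4 + 0)*V² = 5 - (-4)*V² = 5 + 4*V²)
q(F) = -12
q(u(O)) - 1*7 = -12 - 1*7 = -12 - 7 = -19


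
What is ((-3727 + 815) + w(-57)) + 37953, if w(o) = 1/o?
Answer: 1997336/57 ≈ 35041.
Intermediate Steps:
((-3727 + 815) + w(-57)) + 37953 = ((-3727 + 815) + 1/(-57)) + 37953 = (-2912 - 1/57) + 37953 = -165985/57 + 37953 = 1997336/57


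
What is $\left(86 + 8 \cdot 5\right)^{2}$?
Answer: $15876$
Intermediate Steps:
$\left(86 + 8 \cdot 5\right)^{2} = \left(86 + 40\right)^{2} = 126^{2} = 15876$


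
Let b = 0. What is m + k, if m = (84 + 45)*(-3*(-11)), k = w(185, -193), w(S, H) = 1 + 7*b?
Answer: 4258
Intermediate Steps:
w(S, H) = 1 (w(S, H) = 1 + 7*0 = 1 + 0 = 1)
k = 1
m = 4257 (m = 129*33 = 4257)
m + k = 4257 + 1 = 4258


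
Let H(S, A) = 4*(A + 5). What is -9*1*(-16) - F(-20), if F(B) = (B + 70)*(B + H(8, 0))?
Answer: 144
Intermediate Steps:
H(S, A) = 20 + 4*A (H(S, A) = 4*(5 + A) = 20 + 4*A)
F(B) = (20 + B)*(70 + B) (F(B) = (B + 70)*(B + (20 + 4*0)) = (70 + B)*(B + (20 + 0)) = (70 + B)*(B + 20) = (70 + B)*(20 + B) = (20 + B)*(70 + B))
-9*1*(-16) - F(-20) = -9*1*(-16) - (1400 + (-20)² + 90*(-20)) = -9*(-16) - (1400 + 400 - 1800) = 144 - 1*0 = 144 + 0 = 144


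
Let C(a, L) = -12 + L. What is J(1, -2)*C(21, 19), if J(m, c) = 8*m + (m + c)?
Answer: 49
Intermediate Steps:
J(m, c) = c + 9*m (J(m, c) = 8*m + (c + m) = c + 9*m)
J(1, -2)*C(21, 19) = (-2 + 9*1)*(-12 + 19) = (-2 + 9)*7 = 7*7 = 49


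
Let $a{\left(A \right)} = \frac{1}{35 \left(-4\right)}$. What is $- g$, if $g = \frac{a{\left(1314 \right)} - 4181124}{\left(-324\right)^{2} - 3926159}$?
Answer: $- \frac{585357361}{534965620} \approx -1.0942$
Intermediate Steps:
$a{\left(A \right)} = - \frac{1}{140}$ ($a{\left(A \right)} = \frac{1}{-140} = - \frac{1}{140}$)
$g = \frac{585357361}{534965620}$ ($g = \frac{- \frac{1}{140} - 4181124}{\left(-324\right)^{2} - 3926159} = - \frac{585357361}{140 \left(104976 - 3926159\right)} = - \frac{585357361}{140 \left(-3821183\right)} = \left(- \frac{585357361}{140}\right) \left(- \frac{1}{3821183}\right) = \frac{585357361}{534965620} \approx 1.0942$)
$- g = \left(-1\right) \frac{585357361}{534965620} = - \frac{585357361}{534965620}$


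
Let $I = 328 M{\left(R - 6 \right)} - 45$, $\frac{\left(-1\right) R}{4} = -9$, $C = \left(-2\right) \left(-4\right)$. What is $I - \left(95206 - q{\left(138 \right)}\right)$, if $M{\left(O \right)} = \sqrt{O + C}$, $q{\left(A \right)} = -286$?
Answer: $-95537 + 328 \sqrt{38} \approx -93515.0$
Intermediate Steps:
$C = 8$
$R = 36$ ($R = \left(-4\right) \left(-9\right) = 36$)
$M{\left(O \right)} = \sqrt{8 + O}$ ($M{\left(O \right)} = \sqrt{O + 8} = \sqrt{8 + O}$)
$I = -45 + 328 \sqrt{38}$ ($I = 328 \sqrt{8 + \left(36 - 6\right)} - 45 = 328 \sqrt{8 + 30} - 45 = 328 \sqrt{38} - 45 = -45 + 328 \sqrt{38} \approx 1976.9$)
$I - \left(95206 - q{\left(138 \right)}\right) = \left(-45 + 328 \sqrt{38}\right) - \left(95206 - -286\right) = \left(-45 + 328 \sqrt{38}\right) - \left(95206 + 286\right) = \left(-45 + 328 \sqrt{38}\right) - 95492 = -95537 + 328 \sqrt{38}$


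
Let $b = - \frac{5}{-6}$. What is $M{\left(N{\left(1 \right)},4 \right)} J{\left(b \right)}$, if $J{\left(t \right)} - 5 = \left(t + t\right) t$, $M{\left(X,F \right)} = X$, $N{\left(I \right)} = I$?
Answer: $\frac{115}{18} \approx 6.3889$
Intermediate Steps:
$b = \frac{5}{6}$ ($b = \left(-5\right) \left(- \frac{1}{6}\right) = \frac{5}{6} \approx 0.83333$)
$J{\left(t \right)} = 5 + 2 t^{2}$ ($J{\left(t \right)} = 5 + \left(t + t\right) t = 5 + 2 t t = 5 + 2 t^{2}$)
$M{\left(N{\left(1 \right)},4 \right)} J{\left(b \right)} = 1 \left(5 + 2 \left(\frac{5}{6}\right)^{2}\right) = 1 \left(5 + 2 \cdot \frac{25}{36}\right) = 1 \left(5 + \frac{25}{18}\right) = 1 \cdot \frac{115}{18} = \frac{115}{18}$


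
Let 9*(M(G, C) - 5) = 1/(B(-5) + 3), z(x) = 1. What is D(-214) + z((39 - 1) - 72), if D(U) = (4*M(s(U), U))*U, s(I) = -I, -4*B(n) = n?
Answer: -658111/153 ≈ -4301.4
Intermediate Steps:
B(n) = -n/4
M(G, C) = 769/153 (M(G, C) = 5 + 1/(9*(-¼*(-5) + 3)) = 5 + 1/(9*(5/4 + 3)) = 5 + 1/(9*(17/4)) = 5 + (⅑)*(4/17) = 5 + 4/153 = 769/153)
D(U) = 3076*U/153 (D(U) = (4*(769/153))*U = 3076*U/153)
D(-214) + z((39 - 1) - 72) = (3076/153)*(-214) + 1 = -658264/153 + 1 = -658111/153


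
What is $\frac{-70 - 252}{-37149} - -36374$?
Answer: $\frac{193036864}{5307} \approx 36374.0$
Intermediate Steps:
$\frac{-70 - 252}{-37149} - -36374 = \left(-70 - 252\right) \left(- \frac{1}{37149}\right) + 36374 = \left(-322\right) \left(- \frac{1}{37149}\right) + 36374 = \frac{46}{5307} + 36374 = \frac{193036864}{5307}$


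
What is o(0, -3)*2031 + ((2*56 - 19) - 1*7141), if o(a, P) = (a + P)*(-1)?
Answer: -955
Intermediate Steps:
o(a, P) = -P - a (o(a, P) = (P + a)*(-1) = -P - a)
o(0, -3)*2031 + ((2*56 - 19) - 1*7141) = (-1*(-3) - 1*0)*2031 + ((2*56 - 19) - 1*7141) = (3 + 0)*2031 + ((112 - 19) - 7141) = 3*2031 + (93 - 7141) = 6093 - 7048 = -955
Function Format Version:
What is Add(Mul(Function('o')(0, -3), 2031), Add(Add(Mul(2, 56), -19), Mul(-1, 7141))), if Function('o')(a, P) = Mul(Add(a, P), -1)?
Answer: -955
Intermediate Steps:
Function('o')(a, P) = Add(Mul(-1, P), Mul(-1, a)) (Function('o')(a, P) = Mul(Add(P, a), -1) = Add(Mul(-1, P), Mul(-1, a)))
Add(Mul(Function('o')(0, -3), 2031), Add(Add(Mul(2, 56), -19), Mul(-1, 7141))) = Add(Mul(Add(Mul(-1, -3), Mul(-1, 0)), 2031), Add(Add(Mul(2, 56), -19), Mul(-1, 7141))) = Add(Mul(Add(3, 0), 2031), Add(Add(112, -19), -7141)) = Add(Mul(3, 2031), Add(93, -7141)) = Add(6093, -7048) = -955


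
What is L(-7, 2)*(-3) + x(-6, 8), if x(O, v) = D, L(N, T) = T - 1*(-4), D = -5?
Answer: -23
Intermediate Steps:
L(N, T) = 4 + T (L(N, T) = T + 4 = 4 + T)
x(O, v) = -5
L(-7, 2)*(-3) + x(-6, 8) = (4 + 2)*(-3) - 5 = 6*(-3) - 5 = -18 - 5 = -23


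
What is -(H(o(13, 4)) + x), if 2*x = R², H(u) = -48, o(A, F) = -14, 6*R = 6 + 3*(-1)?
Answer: 383/8 ≈ 47.875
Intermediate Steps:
R = ½ (R = (6 + 3*(-1))/6 = (6 - 3)/6 = (⅙)*3 = ½ ≈ 0.50000)
x = ⅛ (x = (½)²/2 = (½)*(¼) = ⅛ ≈ 0.12500)
-(H(o(13, 4)) + x) = -(-48 + ⅛) = -1*(-383/8) = 383/8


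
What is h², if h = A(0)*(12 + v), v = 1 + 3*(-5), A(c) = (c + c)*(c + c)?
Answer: 0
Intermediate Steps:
A(c) = 4*c² (A(c) = (2*c)*(2*c) = 4*c²)
v = -14 (v = 1 - 15 = -14)
h = 0 (h = (4*0²)*(12 - 14) = (4*0)*(-2) = 0*(-2) = 0)
h² = 0² = 0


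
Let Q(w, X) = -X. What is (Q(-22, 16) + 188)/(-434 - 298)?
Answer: -43/183 ≈ -0.23497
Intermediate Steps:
(Q(-22, 16) + 188)/(-434 - 298) = (-1*16 + 188)/(-434 - 298) = (-16 + 188)/(-732) = 172*(-1/732) = -43/183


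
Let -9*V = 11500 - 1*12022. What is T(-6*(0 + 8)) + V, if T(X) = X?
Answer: 10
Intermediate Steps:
V = 58 (V = -(11500 - 1*12022)/9 = -(11500 - 12022)/9 = -⅑*(-522) = 58)
T(-6*(0 + 8)) + V = -6*(0 + 8) + 58 = -6*8 + 58 = -48 + 58 = 10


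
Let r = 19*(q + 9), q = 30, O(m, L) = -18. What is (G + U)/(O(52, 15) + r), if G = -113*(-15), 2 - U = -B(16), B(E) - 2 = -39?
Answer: 1660/723 ≈ 2.2960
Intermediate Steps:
B(E) = -37 (B(E) = 2 - 39 = -37)
r = 741 (r = 19*(30 + 9) = 19*39 = 741)
U = -35 (U = 2 - (-1)*(-37) = 2 - 1*37 = 2 - 37 = -35)
G = 1695
(G + U)/(O(52, 15) + r) = (1695 - 35)/(-18 + 741) = 1660/723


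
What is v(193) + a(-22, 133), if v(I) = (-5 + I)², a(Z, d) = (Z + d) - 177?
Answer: 35278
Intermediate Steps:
a(Z, d) = -177 + Z + d
v(193) + a(-22, 133) = (-5 + 193)² + (-177 - 22 + 133) = 188² - 66 = 35344 - 66 = 35278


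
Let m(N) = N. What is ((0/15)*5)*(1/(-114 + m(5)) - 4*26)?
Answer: 0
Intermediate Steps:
((0/15)*5)*(1/(-114 + m(5)) - 4*26) = ((0/15)*5)*(1/(-114 + 5) - 4*26) = ((0*(1/15))*5)*(1/(-109) - 104) = (0*5)*(-1/109 - 104) = 0*(-11337/109) = 0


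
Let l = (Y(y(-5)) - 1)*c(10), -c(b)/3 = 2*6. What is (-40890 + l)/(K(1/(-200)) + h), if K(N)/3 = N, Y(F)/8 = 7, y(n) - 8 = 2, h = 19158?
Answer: -2858000/1277199 ≈ -2.2377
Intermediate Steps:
y(n) = 10 (y(n) = 8 + 2 = 10)
Y(F) = 56 (Y(F) = 8*7 = 56)
c(b) = -36 (c(b) = -6*6 = -3*12 = -36)
K(N) = 3*N
l = -1980 (l = (56 - 1)*(-36) = 55*(-36) = -1980)
(-40890 + l)/(K(1/(-200)) + h) = (-40890 - 1980)/(3/(-200) + 19158) = -42870/(3*(-1/200) + 19158) = -42870/(-3/200 + 19158) = -42870/3831597/200 = -42870*200/3831597 = -2858000/1277199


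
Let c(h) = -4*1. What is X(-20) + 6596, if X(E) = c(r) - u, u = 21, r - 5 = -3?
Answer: 6571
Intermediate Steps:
r = 2 (r = 5 - 3 = 2)
c(h) = -4
X(E) = -25 (X(E) = -4 - 1*21 = -4 - 21 = -25)
X(-20) + 6596 = -25 + 6596 = 6571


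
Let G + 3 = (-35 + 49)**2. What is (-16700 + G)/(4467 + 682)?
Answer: -16507/5149 ≈ -3.2059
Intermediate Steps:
G = 193 (G = -3 + (-35 + 49)**2 = -3 + 14**2 = -3 + 196 = 193)
(-16700 + G)/(4467 + 682) = (-16700 + 193)/(4467 + 682) = -16507/5149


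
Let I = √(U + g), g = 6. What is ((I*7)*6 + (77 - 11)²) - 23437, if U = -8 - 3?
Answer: -19081 + 42*I*√5 ≈ -19081.0 + 93.915*I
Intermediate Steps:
U = -11
I = I*√5 (I = √(-11 + 6) = √(-5) = I*√5 ≈ 2.2361*I)
((I*7)*6 + (77 - 11)²) - 23437 = (((I*√5)*7)*6 + (77 - 11)²) - 23437 = ((7*I*√5)*6 + 66²) - 23437 = (42*I*√5 + 4356) - 23437 = (4356 + 42*I*√5) - 23437 = -19081 + 42*I*√5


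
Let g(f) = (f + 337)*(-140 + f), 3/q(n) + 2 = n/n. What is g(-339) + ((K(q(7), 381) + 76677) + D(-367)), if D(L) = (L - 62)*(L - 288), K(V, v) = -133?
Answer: 358497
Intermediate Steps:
q(n) = -3 (q(n) = 3/(-2 + n/n) = 3/(-2 + 1) = 3/(-1) = 3*(-1) = -3)
g(f) = (-140 + f)*(337 + f) (g(f) = (337 + f)*(-140 + f) = (-140 + f)*(337 + f))
D(L) = (-288 + L)*(-62 + L) (D(L) = (-62 + L)*(-288 + L) = (-288 + L)*(-62 + L))
g(-339) + ((K(q(7), 381) + 76677) + D(-367)) = (-47180 + (-339)² + 197*(-339)) + ((-133 + 76677) + (17856 + (-367)² - 350*(-367))) = (-47180 + 114921 - 66783) + (76544 + (17856 + 134689 + 128450)) = 958 + (76544 + 280995) = 958 + 357539 = 358497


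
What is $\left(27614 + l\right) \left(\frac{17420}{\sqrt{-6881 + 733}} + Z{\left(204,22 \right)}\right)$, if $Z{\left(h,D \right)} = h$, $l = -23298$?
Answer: $880464 - \frac{37592360 i \sqrt{1537}}{1537} \approx 8.8046 \cdot 10^{5} - 9.5888 \cdot 10^{5} i$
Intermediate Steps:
$\left(27614 + l\right) \left(\frac{17420}{\sqrt{-6881 + 733}} + Z{\left(204,22 \right)}\right) = \left(27614 - 23298\right) \left(\frac{17420}{\sqrt{-6881 + 733}} + 204\right) = 4316 \left(\frac{17420}{\sqrt{-6148}} + 204\right) = 4316 \left(\frac{17420}{2 i \sqrt{1537}} + 204\right) = 4316 \left(17420 \left(- \frac{i \sqrt{1537}}{3074}\right) + 204\right) = 4316 \left(- \frac{8710 i \sqrt{1537}}{1537} + 204\right) = 4316 \left(204 - \frac{8710 i \sqrt{1537}}{1537}\right) = 880464 - \frac{37592360 i \sqrt{1537}}{1537}$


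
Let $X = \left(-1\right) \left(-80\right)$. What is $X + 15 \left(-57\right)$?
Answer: $-775$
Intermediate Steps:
$X = 80$
$X + 15 \left(-57\right) = 80 + 15 \left(-57\right) = 80 - 855 = -775$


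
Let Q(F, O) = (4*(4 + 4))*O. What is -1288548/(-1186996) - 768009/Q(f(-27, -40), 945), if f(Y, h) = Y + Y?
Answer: -72721493287/2991229920 ≈ -24.312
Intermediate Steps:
f(Y, h) = 2*Y
Q(F, O) = 32*O (Q(F, O) = (4*8)*O = 32*O)
-1288548/(-1186996) - 768009/Q(f(-27, -40), 945) = -1288548/(-1186996) - 768009/(32*945) = -1288548*(-1/1186996) - 768009/30240 = 322137/296749 - 768009*1/30240 = 322137/296749 - 256003/10080 = -72721493287/2991229920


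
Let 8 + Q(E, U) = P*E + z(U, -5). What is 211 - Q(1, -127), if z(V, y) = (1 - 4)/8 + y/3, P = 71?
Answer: 3601/24 ≈ 150.04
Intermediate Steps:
z(V, y) = -3/8 + y/3 (z(V, y) = -3*1/8 + y*(1/3) = -3/8 + y/3)
Q(E, U) = -241/24 + 71*E (Q(E, U) = -8 + (71*E + (-3/8 + (1/3)*(-5))) = -8 + (71*E + (-3/8 - 5/3)) = -8 + (71*E - 49/24) = -8 + (-49/24 + 71*E) = -241/24 + 71*E)
211 - Q(1, -127) = 211 - (-241/24 + 71*1) = 211 - (-241/24 + 71) = 211 - 1*1463/24 = 211 - 1463/24 = 3601/24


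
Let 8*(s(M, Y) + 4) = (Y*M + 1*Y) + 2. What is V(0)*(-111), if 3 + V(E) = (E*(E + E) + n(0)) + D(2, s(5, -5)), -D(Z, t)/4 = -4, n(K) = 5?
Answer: -1998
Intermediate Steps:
s(M, Y) = -15/4 + Y/8 + M*Y/8 (s(M, Y) = -4 + ((Y*M + 1*Y) + 2)/8 = -4 + ((M*Y + Y) + 2)/8 = -4 + ((Y + M*Y) + 2)/8 = -4 + (2 + Y + M*Y)/8 = -4 + (1/4 + Y/8 + M*Y/8) = -15/4 + Y/8 + M*Y/8)
D(Z, t) = 16 (D(Z, t) = -4*(-4) = 16)
V(E) = 18 + 2*E**2 (V(E) = -3 + ((E*(E + E) + 5) + 16) = -3 + ((E*(2*E) + 5) + 16) = -3 + ((2*E**2 + 5) + 16) = -3 + ((5 + 2*E**2) + 16) = -3 + (21 + 2*E**2) = 18 + 2*E**2)
V(0)*(-111) = (18 + 2*0**2)*(-111) = (18 + 2*0)*(-111) = (18 + 0)*(-111) = 18*(-111) = -1998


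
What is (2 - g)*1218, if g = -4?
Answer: 7308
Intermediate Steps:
(2 - g)*1218 = (2 - 1*(-4))*1218 = (2 + 4)*1218 = 6*1218 = 7308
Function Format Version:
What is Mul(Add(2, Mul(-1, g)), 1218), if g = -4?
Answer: 7308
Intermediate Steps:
Mul(Add(2, Mul(-1, g)), 1218) = Mul(Add(2, Mul(-1, -4)), 1218) = Mul(Add(2, 4), 1218) = Mul(6, 1218) = 7308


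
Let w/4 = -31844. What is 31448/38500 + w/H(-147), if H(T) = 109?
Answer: -1225137042/1049125 ≈ -1167.8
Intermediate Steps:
w = -127376 (w = 4*(-31844) = -127376)
31448/38500 + w/H(-147) = 31448/38500 - 127376/109 = 31448*(1/38500) - 127376*1/109 = 7862/9625 - 127376/109 = -1225137042/1049125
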